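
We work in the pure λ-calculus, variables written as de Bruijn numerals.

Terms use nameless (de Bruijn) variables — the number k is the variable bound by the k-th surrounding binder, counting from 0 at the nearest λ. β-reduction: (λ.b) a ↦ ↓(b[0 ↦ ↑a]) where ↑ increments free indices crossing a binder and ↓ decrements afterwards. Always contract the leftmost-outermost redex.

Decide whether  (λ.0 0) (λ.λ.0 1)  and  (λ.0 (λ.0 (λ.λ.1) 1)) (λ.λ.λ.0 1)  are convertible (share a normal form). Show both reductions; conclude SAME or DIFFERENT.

Answer: DIFFERENT — A ⇓ λ.0 (λ.λ.0 1), B ⇓ λ.λ.0 1

Working:
Term A:
  start: (λ.0 0) (λ.λ.0 1)
  [1] (λ.λ.0 1) (λ.λ.0 1)
  [2] λ.0 (λ.λ.0 1)

Term B:
  start: (λ.0 (λ.0 (λ.λ.1) 1)) (λ.λ.λ.0 1)
  [1] (λ.λ.λ.0 1) (λ.0 (λ.λ.1) (λ.λ.λ.0 1))
  [2] λ.λ.0 1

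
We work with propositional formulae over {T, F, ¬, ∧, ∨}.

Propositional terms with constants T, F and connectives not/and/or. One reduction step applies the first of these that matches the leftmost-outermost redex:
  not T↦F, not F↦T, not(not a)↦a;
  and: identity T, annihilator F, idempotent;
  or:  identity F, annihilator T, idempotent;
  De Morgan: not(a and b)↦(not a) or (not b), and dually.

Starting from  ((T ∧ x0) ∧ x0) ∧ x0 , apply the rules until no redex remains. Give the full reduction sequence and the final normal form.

Answer: normal form = x0  (in 3 steps)

Reduction:
  start: ((T ∧ x0) ∧ x0) ∧ x0
  step 1: (x0 ∧ x0) ∧ x0
  step 2: x0 ∧ x0
  step 3: x0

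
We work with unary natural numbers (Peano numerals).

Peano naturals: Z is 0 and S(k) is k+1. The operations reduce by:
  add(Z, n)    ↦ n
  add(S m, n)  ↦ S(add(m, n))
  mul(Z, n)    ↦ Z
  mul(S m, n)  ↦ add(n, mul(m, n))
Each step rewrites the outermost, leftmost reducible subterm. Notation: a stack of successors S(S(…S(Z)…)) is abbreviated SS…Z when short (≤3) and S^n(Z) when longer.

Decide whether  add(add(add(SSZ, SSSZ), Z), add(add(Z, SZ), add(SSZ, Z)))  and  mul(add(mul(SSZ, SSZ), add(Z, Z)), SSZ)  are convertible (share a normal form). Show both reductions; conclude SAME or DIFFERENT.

Term A:
  start: add(add(add(SSZ, SSSZ), Z), add(add(Z, SZ), add(SSZ, Z)))
  step 1: add(add(S(add(SZ, SSSZ)), Z), add(add(Z, SZ), add(SSZ, Z)))
  step 2: add(S(add(add(SZ, SSSZ), Z)), add(add(Z, SZ), add(SSZ, Z)))
  step 3: S(add(add(add(SZ, SSSZ), Z), add(add(Z, SZ), add(SSZ, Z))))
  step 4: S(add(add(S(add(Z, SSSZ)), Z), add(add(Z, SZ), add(SSZ, Z))))
  step 5: S(add(S(add(add(Z, SSSZ), Z)), add(add(Z, SZ), add(SSZ, Z))))
  step 6: S(S(add(add(add(Z, SSSZ), Z), add(add(Z, SZ), add(SSZ, Z)))))
  step 7: S(S(add(add(SSSZ, Z), add(add(Z, SZ), add(SSZ, Z)))))
  step 8: S(S(add(S(add(SSZ, Z)), add(add(Z, SZ), add(SSZ, Z)))))
  step 9: S(S(S(add(add(SSZ, Z), add(add(Z, SZ), add(SSZ, Z))))))
  step 10: S(S(S(add(S(add(SZ, Z)), add(add(Z, SZ), add(SSZ, Z))))))
  step 11: S(S(S(S(add(add(SZ, Z), add(add(Z, SZ), add(SSZ, Z)))))))
  step 12: S(S(S(S(add(S(add(Z, Z)), add(add(Z, SZ), add(SSZ, Z)))))))
  step 13: S(S(S(S(S(add(add(Z, Z), add(add(Z, SZ), add(SSZ, Z))))))))
  step 14: S(S(S(S(S(add(Z, add(add(Z, SZ), add(SSZ, Z))))))))
  step 15: S(S(S(S(S(add(add(Z, SZ), add(SSZ, Z)))))))
  step 16: S(S(S(S(S(add(SZ, add(SSZ, Z)))))))
  step 17: S(S(S(S(S(S(add(Z, add(SSZ, Z))))))))
  step 18: S(S(S(S(S(S(add(SSZ, Z)))))))
  step 19: S(S(S(S(S(S(S(add(SZ, Z))))))))
  step 20: S(S(S(S(S(S(S(S(add(Z, Z)))))))))
  step 21: S^8(Z)

Term B:
  start: mul(add(mul(SSZ, SSZ), add(Z, Z)), SSZ)
  step 1: mul(add(add(SSZ, mul(SZ, SSZ)), add(Z, Z)), SSZ)
  step 2: mul(add(S(add(SZ, mul(SZ, SSZ))), add(Z, Z)), SSZ)
  step 3: mul(S(add(add(SZ, mul(SZ, SSZ)), add(Z, Z))), SSZ)
  step 4: add(SSZ, mul(add(add(SZ, mul(SZ, SSZ)), add(Z, Z)), SSZ))
  step 5: S(add(SZ, mul(add(add(SZ, mul(SZ, SSZ)), add(Z, Z)), SSZ)))
  step 6: S(S(add(Z, mul(add(add(SZ, mul(SZ, SSZ)), add(Z, Z)), SSZ))))
  step 7: S(S(mul(add(add(SZ, mul(SZ, SSZ)), add(Z, Z)), SSZ)))
  step 8: S(S(mul(add(S(add(Z, mul(SZ, SSZ))), add(Z, Z)), SSZ)))
  step 9: S(S(mul(S(add(add(Z, mul(SZ, SSZ)), add(Z, Z))), SSZ)))
  step 10: S(S(add(SSZ, mul(add(add(Z, mul(SZ, SSZ)), add(Z, Z)), SSZ))))
  step 11: S(S(S(add(SZ, mul(add(add(Z, mul(SZ, SSZ)), add(Z, Z)), SSZ)))))
  step 12: S(S(S(S(add(Z, mul(add(add(Z, mul(SZ, SSZ)), add(Z, Z)), SSZ))))))
  step 13: S(S(S(S(mul(add(add(Z, mul(SZ, SSZ)), add(Z, Z)), SSZ)))))
  step 14: S(S(S(S(mul(add(mul(SZ, SSZ), add(Z, Z)), SSZ)))))
  step 15: S(S(S(S(mul(add(add(SSZ, mul(Z, SSZ)), add(Z, Z)), SSZ)))))
  step 16: S(S(S(S(mul(add(S(add(SZ, mul(Z, SSZ))), add(Z, Z)), SSZ)))))
  step 17: S(S(S(S(mul(S(add(add(SZ, mul(Z, SSZ)), add(Z, Z))), SSZ)))))
  step 18: S(S(S(S(add(SSZ, mul(add(add(SZ, mul(Z, SSZ)), add(Z, Z)), SSZ))))))
  step 19: S(S(S(S(S(add(SZ, mul(add(add(SZ, mul(Z, SSZ)), add(Z, Z)), SSZ)))))))
  step 20: S(S(S(S(S(S(add(Z, mul(add(add(SZ, mul(Z, SSZ)), add(Z, Z)), SSZ))))))))
  step 21: S(S(S(S(S(S(mul(add(add(SZ, mul(Z, SSZ)), add(Z, Z)), SSZ)))))))
  step 22: S(S(S(S(S(S(mul(add(S(add(Z, mul(Z, SSZ))), add(Z, Z)), SSZ)))))))
  step 23: S(S(S(S(S(S(mul(S(add(add(Z, mul(Z, SSZ)), add(Z, Z))), SSZ)))))))
  step 24: S(S(S(S(S(S(add(SSZ, mul(add(add(Z, mul(Z, SSZ)), add(Z, Z)), SSZ))))))))
  step 25: S(S(S(S(S(S(S(add(SZ, mul(add(add(Z, mul(Z, SSZ)), add(Z, Z)), SSZ)))))))))
  step 26: S(S(S(S(S(S(S(S(add(Z, mul(add(add(Z, mul(Z, SSZ)), add(Z, Z)), SSZ))))))))))
  step 27: S(S(S(S(S(S(S(S(mul(add(add(Z, mul(Z, SSZ)), add(Z, Z)), SSZ)))))))))
  step 28: S(S(S(S(S(S(S(S(mul(add(mul(Z, SSZ), add(Z, Z)), SSZ)))))))))
  step 29: S(S(S(S(S(S(S(S(mul(add(Z, add(Z, Z)), SSZ)))))))))
  step 30: S(S(S(S(S(S(S(S(mul(add(Z, Z), SSZ)))))))))
  step 31: S(S(S(S(S(S(S(S(mul(Z, SSZ)))))))))
  step 32: S^8(Z)

Answer: SAME — A ⇓ S^8(Z), B ⇓ S^8(Z)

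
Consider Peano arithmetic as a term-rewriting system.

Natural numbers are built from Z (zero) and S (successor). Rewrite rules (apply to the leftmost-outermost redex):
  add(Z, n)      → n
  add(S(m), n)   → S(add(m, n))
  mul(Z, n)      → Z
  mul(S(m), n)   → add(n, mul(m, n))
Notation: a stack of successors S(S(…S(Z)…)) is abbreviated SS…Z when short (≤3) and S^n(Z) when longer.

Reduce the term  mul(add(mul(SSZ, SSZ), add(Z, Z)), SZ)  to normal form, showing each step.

  start: mul(add(mul(SSZ, SSZ), add(Z, Z)), SZ)
  [1] mul(add(add(SSZ, mul(SZ, SSZ)), add(Z, Z)), SZ)
  [2] mul(add(S(add(SZ, mul(SZ, SSZ))), add(Z, Z)), SZ)
  [3] mul(S(add(add(SZ, mul(SZ, SSZ)), add(Z, Z))), SZ)
  [4] add(SZ, mul(add(add(SZ, mul(SZ, SSZ)), add(Z, Z)), SZ))
  [5] S(add(Z, mul(add(add(SZ, mul(SZ, SSZ)), add(Z, Z)), SZ)))
  [6] S(mul(add(add(SZ, mul(SZ, SSZ)), add(Z, Z)), SZ))
  [7] S(mul(add(S(add(Z, mul(SZ, SSZ))), add(Z, Z)), SZ))
  [8] S(mul(S(add(add(Z, mul(SZ, SSZ)), add(Z, Z))), SZ))
  [9] S(add(SZ, mul(add(add(Z, mul(SZ, SSZ)), add(Z, Z)), SZ)))
  [10] S(S(add(Z, mul(add(add(Z, mul(SZ, SSZ)), add(Z, Z)), SZ))))
  [11] S(S(mul(add(add(Z, mul(SZ, SSZ)), add(Z, Z)), SZ)))
  [12] S(S(mul(add(mul(SZ, SSZ), add(Z, Z)), SZ)))
  [13] S(S(mul(add(add(SSZ, mul(Z, SSZ)), add(Z, Z)), SZ)))
  [14] S(S(mul(add(S(add(SZ, mul(Z, SSZ))), add(Z, Z)), SZ)))
  [15] S(S(mul(S(add(add(SZ, mul(Z, SSZ)), add(Z, Z))), SZ)))
  [16] S(S(add(SZ, mul(add(add(SZ, mul(Z, SSZ)), add(Z, Z)), SZ))))
  [17] S(S(S(add(Z, mul(add(add(SZ, mul(Z, SSZ)), add(Z, Z)), SZ)))))
  [18] S(S(S(mul(add(add(SZ, mul(Z, SSZ)), add(Z, Z)), SZ))))
  [19] S(S(S(mul(add(S(add(Z, mul(Z, SSZ))), add(Z, Z)), SZ))))
  [20] S(S(S(mul(S(add(add(Z, mul(Z, SSZ)), add(Z, Z))), SZ))))
  [21] S(S(S(add(SZ, mul(add(add(Z, mul(Z, SSZ)), add(Z, Z)), SZ)))))
  [22] S(S(S(S(add(Z, mul(add(add(Z, mul(Z, SSZ)), add(Z, Z)), SZ))))))
  [23] S(S(S(S(mul(add(add(Z, mul(Z, SSZ)), add(Z, Z)), SZ)))))
  [24] S(S(S(S(mul(add(mul(Z, SSZ), add(Z, Z)), SZ)))))
  [25] S(S(S(S(mul(add(Z, add(Z, Z)), SZ)))))
  [26] S(S(S(S(mul(add(Z, Z), SZ)))))
  [27] S(S(S(S(mul(Z, SZ)))))
  [28] S^4(Z)

Answer: normal form = S^4(Z)  (in 28 steps)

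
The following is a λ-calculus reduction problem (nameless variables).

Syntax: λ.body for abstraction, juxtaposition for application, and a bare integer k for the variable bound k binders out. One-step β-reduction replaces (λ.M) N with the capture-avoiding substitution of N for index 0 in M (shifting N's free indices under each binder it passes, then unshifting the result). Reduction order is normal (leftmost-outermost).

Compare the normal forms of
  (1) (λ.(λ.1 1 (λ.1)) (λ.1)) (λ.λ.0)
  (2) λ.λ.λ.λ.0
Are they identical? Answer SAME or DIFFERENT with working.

Answer: SAME — A ⇓ λ.λ.λ.λ.0, B ⇓ λ.λ.λ.λ.0

Working:
Term A:
  start: (λ.(λ.1 1 (λ.1)) (λ.1)) (λ.λ.0)
  step 1: (λ.(λ.λ.0) (λ.λ.0) (λ.1)) (λ.λ.λ.0)
  step 2: (λ.λ.0) (λ.λ.0) (λ.λ.λ.λ.0)
  step 3: (λ.0) (λ.λ.λ.λ.0)
  step 4: λ.λ.λ.λ.0

Term B:
  start: λ.λ.λ.λ.0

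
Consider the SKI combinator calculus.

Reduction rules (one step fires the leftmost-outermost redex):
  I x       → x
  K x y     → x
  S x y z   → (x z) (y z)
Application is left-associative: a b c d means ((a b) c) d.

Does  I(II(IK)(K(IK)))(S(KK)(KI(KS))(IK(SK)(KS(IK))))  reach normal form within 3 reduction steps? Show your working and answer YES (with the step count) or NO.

  start: I(II(IK)(K(IK)))(S(KK)(KI(KS))(IK(SK)(KS(IK))))
  [1] II(IK)(K(IK))(S(KK)(KI(KS))(IK(SK)(KS(IK))))
  [2] I(IK)(K(IK))(S(KK)(KI(KS))(IK(SK)(KS(IK))))
  [3] IK(K(IK))(S(KK)(KI(KS))(IK(SK)(KS(IK))))

Answer: NO — after 3 steps the term is IK(K(IK))(S(KK)(KI(KS))(IK(SK)(KS(IK)))), not yet normal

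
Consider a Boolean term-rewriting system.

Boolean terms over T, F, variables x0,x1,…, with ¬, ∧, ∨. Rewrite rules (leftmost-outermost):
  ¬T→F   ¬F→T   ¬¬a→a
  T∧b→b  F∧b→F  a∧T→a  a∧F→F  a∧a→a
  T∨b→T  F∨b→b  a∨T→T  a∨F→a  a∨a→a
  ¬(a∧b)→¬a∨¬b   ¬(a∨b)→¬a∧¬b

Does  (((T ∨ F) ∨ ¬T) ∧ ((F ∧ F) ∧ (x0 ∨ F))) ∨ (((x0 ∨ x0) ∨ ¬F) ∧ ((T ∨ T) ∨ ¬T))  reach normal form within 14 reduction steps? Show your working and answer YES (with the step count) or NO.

  start: (((T ∨ F) ∨ ¬T) ∧ ((F ∧ F) ∧ (x0 ∨ F))) ∨ (((x0 ∨ x0) ∨ ¬F) ∧ ((T ∨ T) ∨ ¬T))
  step 1: ((T ∨ ¬T) ∧ ((F ∧ F) ∧ (x0 ∨ F))) ∨ (((x0 ∨ x0) ∨ ¬F) ∧ ((T ∨ T) ∨ ¬T))
  step 2: (T ∧ ((F ∧ F) ∧ (x0 ∨ F))) ∨ (((x0 ∨ x0) ∨ ¬F) ∧ ((T ∨ T) ∨ ¬T))
  step 3: ((F ∧ F) ∧ (x0 ∨ F)) ∨ (((x0 ∨ x0) ∨ ¬F) ∧ ((T ∨ T) ∨ ¬T))
  step 4: (F ∧ (x0 ∨ F)) ∨ (((x0 ∨ x0) ∨ ¬F) ∧ ((T ∨ T) ∨ ¬T))
  step 5: F ∨ (((x0 ∨ x0) ∨ ¬F) ∧ ((T ∨ T) ∨ ¬T))
  step 6: ((x0 ∨ x0) ∨ ¬F) ∧ ((T ∨ T) ∨ ¬T)
  step 7: (x0 ∨ ¬F) ∧ ((T ∨ T) ∨ ¬T)
  step 8: (x0 ∨ T) ∧ ((T ∨ T) ∨ ¬T)
  step 9: T ∧ ((T ∨ T) ∨ ¬T)
  step 10: (T ∨ T) ∨ ¬T
  step 11: T ∨ ¬T
  step 12: T

Answer: YES — reaches normal form T in 12 ≤ 14 steps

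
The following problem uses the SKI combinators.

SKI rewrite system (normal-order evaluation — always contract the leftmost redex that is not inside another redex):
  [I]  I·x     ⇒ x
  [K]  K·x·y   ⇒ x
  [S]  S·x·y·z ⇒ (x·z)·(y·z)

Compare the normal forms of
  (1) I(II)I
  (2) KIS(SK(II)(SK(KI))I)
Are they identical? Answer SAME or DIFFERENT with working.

Answer: SAME — A ⇓ I, B ⇓ I

Reduction:
Term A:
  start: I(II)I
  [1] III
  [2] II
  [3] I

Term B:
  start: KIS(SK(II)(SK(KI))I)
  [1] I(SK(II)(SK(KI))I)
  [2] SK(II)(SK(KI))I
  [3] K(SK(KI))(II(SK(KI)))I
  [4] SK(KI)I
  [5] KI(KII)
  [6] I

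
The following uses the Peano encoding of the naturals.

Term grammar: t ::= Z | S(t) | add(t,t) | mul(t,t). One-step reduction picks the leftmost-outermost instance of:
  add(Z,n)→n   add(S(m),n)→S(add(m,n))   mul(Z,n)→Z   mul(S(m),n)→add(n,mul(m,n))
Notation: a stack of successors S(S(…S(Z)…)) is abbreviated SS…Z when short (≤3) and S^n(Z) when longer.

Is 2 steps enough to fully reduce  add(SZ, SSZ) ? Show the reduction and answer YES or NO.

Answer: YES — reaches normal form SSSZ in 2 ≤ 2 steps

Derivation:
  start: add(SZ, SSZ)
  step 1: S(add(Z, SSZ))
  step 2: SSSZ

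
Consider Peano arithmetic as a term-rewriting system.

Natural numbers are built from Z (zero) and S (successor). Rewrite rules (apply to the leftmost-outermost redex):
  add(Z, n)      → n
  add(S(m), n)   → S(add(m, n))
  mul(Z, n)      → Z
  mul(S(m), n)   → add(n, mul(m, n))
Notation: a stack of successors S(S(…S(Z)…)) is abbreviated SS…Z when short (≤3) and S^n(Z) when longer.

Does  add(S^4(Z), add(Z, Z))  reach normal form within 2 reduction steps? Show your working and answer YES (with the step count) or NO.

  start: add(S^4(Z), add(Z, Z))
  step 1: S(add(SSSZ, add(Z, Z)))
  step 2: S(S(add(SSZ, add(Z, Z))))

Answer: NO — after 2 steps the term is S(S(add(SSZ, add(Z, Z)))), not yet normal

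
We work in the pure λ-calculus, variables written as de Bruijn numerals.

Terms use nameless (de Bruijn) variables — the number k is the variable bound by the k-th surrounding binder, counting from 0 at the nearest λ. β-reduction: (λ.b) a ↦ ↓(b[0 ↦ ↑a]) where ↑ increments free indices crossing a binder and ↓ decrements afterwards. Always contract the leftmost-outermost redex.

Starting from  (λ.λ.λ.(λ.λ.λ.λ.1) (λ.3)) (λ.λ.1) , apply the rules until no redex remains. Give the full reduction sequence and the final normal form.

  start: (λ.λ.λ.(λ.λ.λ.λ.1) (λ.3)) (λ.λ.1)
  →1  λ.λ.(λ.λ.λ.λ.1) (λ.λ.λ.1)
  →2  λ.λ.λ.λ.λ.1

Answer: normal form = λ.λ.λ.λ.λ.1  (in 2 steps)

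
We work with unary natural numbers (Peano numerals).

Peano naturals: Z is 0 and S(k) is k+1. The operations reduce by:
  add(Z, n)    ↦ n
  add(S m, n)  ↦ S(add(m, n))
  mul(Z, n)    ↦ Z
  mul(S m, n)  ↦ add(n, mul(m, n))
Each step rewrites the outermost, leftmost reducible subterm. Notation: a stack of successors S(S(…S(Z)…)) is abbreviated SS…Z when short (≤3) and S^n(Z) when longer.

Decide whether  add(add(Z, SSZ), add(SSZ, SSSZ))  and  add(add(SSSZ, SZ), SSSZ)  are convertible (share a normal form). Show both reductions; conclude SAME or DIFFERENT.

Answer: SAME — A ⇓ S^7(Z), B ⇓ S^7(Z)

Reduction:
Term A:
  start: add(add(Z, SSZ), add(SSZ, SSSZ))
  [1] add(SSZ, add(SSZ, SSSZ))
  [2] S(add(SZ, add(SSZ, SSSZ)))
  [3] S(S(add(Z, add(SSZ, SSSZ))))
  [4] S(S(add(SSZ, SSSZ)))
  [5] S(S(S(add(SZ, SSSZ))))
  [6] S(S(S(S(add(Z, SSSZ)))))
  [7] S^7(Z)

Term B:
  start: add(add(SSSZ, SZ), SSSZ)
  [1] add(S(add(SSZ, SZ)), SSSZ)
  [2] S(add(add(SSZ, SZ), SSSZ))
  [3] S(add(S(add(SZ, SZ)), SSSZ))
  [4] S(S(add(add(SZ, SZ), SSSZ)))
  [5] S(S(add(S(add(Z, SZ)), SSSZ)))
  [6] S(S(S(add(add(Z, SZ), SSSZ))))
  [7] S(S(S(add(SZ, SSSZ))))
  [8] S(S(S(S(add(Z, SSSZ)))))
  [9] S^7(Z)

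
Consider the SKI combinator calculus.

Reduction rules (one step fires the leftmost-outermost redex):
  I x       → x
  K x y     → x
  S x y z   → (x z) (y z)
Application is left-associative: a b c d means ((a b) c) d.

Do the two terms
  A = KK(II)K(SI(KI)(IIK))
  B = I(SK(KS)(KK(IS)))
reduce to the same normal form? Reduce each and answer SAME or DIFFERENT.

Answer: SAME — A ⇓ K, B ⇓ K

Derivation:
Term A:
  start: KK(II)K(SI(KI)(IIK))
  →1  KK(SI(KI)(IIK))
  →2  K

Term B:
  start: I(SK(KS)(KK(IS)))
  →1  SK(KS)(KK(IS))
  →2  K(KK(IS))(KS(KK(IS)))
  →3  KK(IS)
  →4  K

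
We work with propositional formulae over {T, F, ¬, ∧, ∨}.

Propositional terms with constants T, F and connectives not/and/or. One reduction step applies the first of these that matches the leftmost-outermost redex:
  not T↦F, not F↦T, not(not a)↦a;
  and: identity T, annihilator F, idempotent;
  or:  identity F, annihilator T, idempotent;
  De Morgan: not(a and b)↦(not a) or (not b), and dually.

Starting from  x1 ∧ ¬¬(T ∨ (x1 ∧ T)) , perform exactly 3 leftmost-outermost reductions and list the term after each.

Answer: after 3 steps: x1

Working:
  start: x1 ∧ ¬¬(T ∨ (x1 ∧ T))
  →1  x1 ∧ (T ∨ (x1 ∧ T))
  →2  x1 ∧ T
  →3  x1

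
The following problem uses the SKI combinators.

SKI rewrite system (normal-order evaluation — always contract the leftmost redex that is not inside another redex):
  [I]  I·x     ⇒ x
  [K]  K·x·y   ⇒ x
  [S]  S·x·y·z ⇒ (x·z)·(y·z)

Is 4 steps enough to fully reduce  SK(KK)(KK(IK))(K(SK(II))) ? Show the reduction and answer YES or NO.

Answer: YES — reaches normal form K(K(SKI)) in 4 ≤ 4 steps

Derivation:
  start: SK(KK)(KK(IK))(K(SK(II)))
  [1] K(KK(IK))(KK(KK(IK)))(K(SK(II)))
  [2] KK(IK)(K(SK(II)))
  [3] K(K(SK(II)))
  [4] K(K(SKI))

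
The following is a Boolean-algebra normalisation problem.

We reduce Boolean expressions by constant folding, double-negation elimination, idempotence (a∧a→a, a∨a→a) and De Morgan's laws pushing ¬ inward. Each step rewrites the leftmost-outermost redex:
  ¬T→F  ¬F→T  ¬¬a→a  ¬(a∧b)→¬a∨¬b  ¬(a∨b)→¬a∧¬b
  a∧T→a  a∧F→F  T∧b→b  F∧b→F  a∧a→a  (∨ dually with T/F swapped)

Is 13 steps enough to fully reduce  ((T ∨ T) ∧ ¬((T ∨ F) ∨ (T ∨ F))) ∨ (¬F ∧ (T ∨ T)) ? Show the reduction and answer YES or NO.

  start: ((T ∨ T) ∧ ¬((T ∨ F) ∨ (T ∨ F))) ∨ (¬F ∧ (T ∨ T))
  [1] (T ∧ ¬((T ∨ F) ∨ (T ∨ F))) ∨ (¬F ∧ (T ∨ T))
  [2] ¬((T ∨ F) ∨ (T ∨ F)) ∨ (¬F ∧ (T ∨ T))
  [3] (¬(T ∨ F) ∧ ¬(T ∨ F)) ∨ (¬F ∧ (T ∨ T))
  [4] ¬(T ∨ F) ∨ (¬F ∧ (T ∨ T))
  [5] (¬T ∧ ¬F) ∨ (¬F ∧ (T ∨ T))
  [6] (F ∧ ¬F) ∨ (¬F ∧ (T ∨ T))
  [7] F ∨ (¬F ∧ (T ∨ T))
  [8] ¬F ∧ (T ∨ T)
  [9] T ∧ (T ∨ T)
  [10] T ∨ T
  [11] T

Answer: YES — reaches normal form T in 11 ≤ 13 steps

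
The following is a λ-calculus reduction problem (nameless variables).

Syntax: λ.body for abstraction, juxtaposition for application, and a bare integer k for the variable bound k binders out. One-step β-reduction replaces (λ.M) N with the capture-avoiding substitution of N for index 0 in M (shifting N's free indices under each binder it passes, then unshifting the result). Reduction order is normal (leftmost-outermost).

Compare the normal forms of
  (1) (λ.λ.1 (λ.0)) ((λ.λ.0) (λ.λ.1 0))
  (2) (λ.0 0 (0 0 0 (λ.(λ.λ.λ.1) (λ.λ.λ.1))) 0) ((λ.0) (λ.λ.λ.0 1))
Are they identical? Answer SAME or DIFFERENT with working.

Term A:
  start: (λ.λ.1 (λ.0)) ((λ.λ.0) (λ.λ.1 0))
  [1] λ.(λ.λ.0) (λ.λ.1 0) (λ.0)
  [2] λ.(λ.0) (λ.0)
  [3] λ.λ.0

Term B:
  start: (λ.0 0 (0 0 0 (λ.(λ.λ.λ.1) (λ.λ.λ.1))) 0) ((λ.0) (λ.λ.λ.0 1))
  [1] (λ.0) (λ.λ.λ.0 1) ((λ.0) (λ.λ.λ.0 1)) ((λ.0) (λ.λ.λ.0 1) ((λ.0) (λ.λ.λ.0 1)) ((λ.0) (λ.λ.λ.0 1)) (λ.(λ.λ.λ.1) (λ.λ.λ.1))) ((λ.0) (λ.λ.λ.0 1))
  [2] (λ.λ.λ.0 1) ((λ.0) (λ.λ.λ.0 1)) ((λ.0) (λ.λ.λ.0 1) ((λ.0) (λ.λ.λ.0 1)) ((λ.0) (λ.λ.λ.0 1)) (λ.(λ.λ.λ.1) (λ.λ.λ.1))) ((λ.0) (λ.λ.λ.0 1))
  [3] (λ.λ.0 1) ((λ.0) (λ.λ.λ.0 1) ((λ.0) (λ.λ.λ.0 1)) ((λ.0) (λ.λ.λ.0 1)) (λ.(λ.λ.λ.1) (λ.λ.λ.1))) ((λ.0) (λ.λ.λ.0 1))
  [4] (λ.0 ((λ.0) (λ.λ.λ.0 1) ((λ.0) (λ.λ.λ.0 1)) ((λ.0) (λ.λ.λ.0 1)) (λ.(λ.λ.λ.1) (λ.λ.λ.1)))) ((λ.0) (λ.λ.λ.0 1))
  [5] (λ.0) (λ.λ.λ.0 1) ((λ.0) (λ.λ.λ.0 1) ((λ.0) (λ.λ.λ.0 1)) ((λ.0) (λ.λ.λ.0 1)) (λ.(λ.λ.λ.1) (λ.λ.λ.1)))
  [6] (λ.λ.λ.0 1) ((λ.0) (λ.λ.λ.0 1) ((λ.0) (λ.λ.λ.0 1)) ((λ.0) (λ.λ.λ.0 1)) (λ.(λ.λ.λ.1) (λ.λ.λ.1)))
  [7] λ.λ.0 1

Answer: DIFFERENT — A ⇓ λ.λ.0, B ⇓ λ.λ.0 1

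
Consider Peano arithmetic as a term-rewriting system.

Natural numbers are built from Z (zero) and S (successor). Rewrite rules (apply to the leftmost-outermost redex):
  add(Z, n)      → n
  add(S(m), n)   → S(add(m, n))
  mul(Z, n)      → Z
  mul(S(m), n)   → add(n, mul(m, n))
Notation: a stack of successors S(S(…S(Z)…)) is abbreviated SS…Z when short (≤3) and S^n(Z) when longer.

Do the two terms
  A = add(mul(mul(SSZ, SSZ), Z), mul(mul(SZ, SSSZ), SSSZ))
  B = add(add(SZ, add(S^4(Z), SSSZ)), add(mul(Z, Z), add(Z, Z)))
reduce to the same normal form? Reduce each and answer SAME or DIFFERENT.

Term A:
  start: add(mul(mul(SSZ, SSZ), Z), mul(mul(SZ, SSSZ), SSSZ))
  step 1: add(mul(add(SSZ, mul(SZ, SSZ)), Z), mul(mul(SZ, SSSZ), SSSZ))
  step 2: add(mul(S(add(SZ, mul(SZ, SSZ))), Z), mul(mul(SZ, SSSZ), SSSZ))
  step 3: add(add(Z, mul(add(SZ, mul(SZ, SSZ)), Z)), mul(mul(SZ, SSSZ), SSSZ))
  step 4: add(mul(add(SZ, mul(SZ, SSZ)), Z), mul(mul(SZ, SSSZ), SSSZ))
  step 5: add(mul(S(add(Z, mul(SZ, SSZ))), Z), mul(mul(SZ, SSSZ), SSSZ))
  step 6: add(add(Z, mul(add(Z, mul(SZ, SSZ)), Z)), mul(mul(SZ, SSSZ), SSSZ))
  step 7: add(mul(add(Z, mul(SZ, SSZ)), Z), mul(mul(SZ, SSSZ), SSSZ))
  step 8: add(mul(mul(SZ, SSZ), Z), mul(mul(SZ, SSSZ), SSSZ))
  step 9: add(mul(add(SSZ, mul(Z, SSZ)), Z), mul(mul(SZ, SSSZ), SSSZ))
  step 10: add(mul(S(add(SZ, mul(Z, SSZ))), Z), mul(mul(SZ, SSSZ), SSSZ))
  step 11: add(add(Z, mul(add(SZ, mul(Z, SSZ)), Z)), mul(mul(SZ, SSSZ), SSSZ))
  step 12: add(mul(add(SZ, mul(Z, SSZ)), Z), mul(mul(SZ, SSSZ), SSSZ))
  step 13: add(mul(S(add(Z, mul(Z, SSZ))), Z), mul(mul(SZ, SSSZ), SSSZ))
  step 14: add(add(Z, mul(add(Z, mul(Z, SSZ)), Z)), mul(mul(SZ, SSSZ), SSSZ))
  step 15: add(mul(add(Z, mul(Z, SSZ)), Z), mul(mul(SZ, SSSZ), SSSZ))
  step 16: add(mul(mul(Z, SSZ), Z), mul(mul(SZ, SSSZ), SSSZ))
  step 17: add(mul(Z, Z), mul(mul(SZ, SSSZ), SSSZ))
  step 18: add(Z, mul(mul(SZ, SSSZ), SSSZ))
  step 19: mul(mul(SZ, SSSZ), SSSZ)
  step 20: mul(add(SSSZ, mul(Z, SSSZ)), SSSZ)
  step 21: mul(S(add(SSZ, mul(Z, SSSZ))), SSSZ)
  step 22: add(SSSZ, mul(add(SSZ, mul(Z, SSSZ)), SSSZ))
  step 23: S(add(SSZ, mul(add(SSZ, mul(Z, SSSZ)), SSSZ)))
  step 24: S(S(add(SZ, mul(add(SSZ, mul(Z, SSSZ)), SSSZ))))
  step 25: S(S(S(add(Z, mul(add(SSZ, mul(Z, SSSZ)), SSSZ)))))
  step 26: S(S(S(mul(add(SSZ, mul(Z, SSSZ)), SSSZ))))
  step 27: S(S(S(mul(S(add(SZ, mul(Z, SSSZ))), SSSZ))))
  step 28: S(S(S(add(SSSZ, mul(add(SZ, mul(Z, SSSZ)), SSSZ)))))
  step 29: S(S(S(S(add(SSZ, mul(add(SZ, mul(Z, SSSZ)), SSSZ))))))
  step 30: S(S(S(S(S(add(SZ, mul(add(SZ, mul(Z, SSSZ)), SSSZ)))))))
  step 31: S(S(S(S(S(S(add(Z, mul(add(SZ, mul(Z, SSSZ)), SSSZ))))))))
  step 32: S(S(S(S(S(S(mul(add(SZ, mul(Z, SSSZ)), SSSZ)))))))
  step 33: S(S(S(S(S(S(mul(S(add(Z, mul(Z, SSSZ))), SSSZ)))))))
  step 34: S(S(S(S(S(S(add(SSSZ, mul(add(Z, mul(Z, SSSZ)), SSSZ))))))))
  step 35: S(S(S(S(S(S(S(add(SSZ, mul(add(Z, mul(Z, SSSZ)), SSSZ)))))))))
  step 36: S(S(S(S(S(S(S(S(add(SZ, mul(add(Z, mul(Z, SSSZ)), SSSZ))))))))))
  step 37: S(S(S(S(S(S(S(S(S(add(Z, mul(add(Z, mul(Z, SSSZ)), SSSZ)))))))))))
  step 38: S(S(S(S(S(S(S(S(S(mul(add(Z, mul(Z, SSSZ)), SSSZ))))))))))
  step 39: S(S(S(S(S(S(S(S(S(mul(mul(Z, SSSZ), SSSZ))))))))))
  step 40: S(S(S(S(S(S(S(S(S(mul(Z, SSSZ))))))))))
  step 41: S^9(Z)

Term B:
  start: add(add(SZ, add(S^4(Z), SSSZ)), add(mul(Z, Z), add(Z, Z)))
  step 1: add(S(add(Z, add(S^4(Z), SSSZ))), add(mul(Z, Z), add(Z, Z)))
  step 2: S(add(add(Z, add(S^4(Z), SSSZ)), add(mul(Z, Z), add(Z, Z))))
  step 3: S(add(add(S^4(Z), SSSZ), add(mul(Z, Z), add(Z, Z))))
  step 4: S(add(S(add(SSSZ, SSSZ)), add(mul(Z, Z), add(Z, Z))))
  step 5: S(S(add(add(SSSZ, SSSZ), add(mul(Z, Z), add(Z, Z)))))
  step 6: S(S(add(S(add(SSZ, SSSZ)), add(mul(Z, Z), add(Z, Z)))))
  step 7: S(S(S(add(add(SSZ, SSSZ), add(mul(Z, Z), add(Z, Z))))))
  step 8: S(S(S(add(S(add(SZ, SSSZ)), add(mul(Z, Z), add(Z, Z))))))
  step 9: S(S(S(S(add(add(SZ, SSSZ), add(mul(Z, Z), add(Z, Z)))))))
  step 10: S(S(S(S(add(S(add(Z, SSSZ)), add(mul(Z, Z), add(Z, Z)))))))
  step 11: S(S(S(S(S(add(add(Z, SSSZ), add(mul(Z, Z), add(Z, Z))))))))
  step 12: S(S(S(S(S(add(SSSZ, add(mul(Z, Z), add(Z, Z))))))))
  step 13: S(S(S(S(S(S(add(SSZ, add(mul(Z, Z), add(Z, Z)))))))))
  step 14: S(S(S(S(S(S(S(add(SZ, add(mul(Z, Z), add(Z, Z))))))))))
  step 15: S(S(S(S(S(S(S(S(add(Z, add(mul(Z, Z), add(Z, Z)))))))))))
  step 16: S(S(S(S(S(S(S(S(add(mul(Z, Z), add(Z, Z))))))))))
  step 17: S(S(S(S(S(S(S(S(add(Z, add(Z, Z))))))))))
  step 18: S(S(S(S(S(S(S(S(add(Z, Z)))))))))
  step 19: S^8(Z)

Answer: DIFFERENT — A ⇓ S^9(Z), B ⇓ S^8(Z)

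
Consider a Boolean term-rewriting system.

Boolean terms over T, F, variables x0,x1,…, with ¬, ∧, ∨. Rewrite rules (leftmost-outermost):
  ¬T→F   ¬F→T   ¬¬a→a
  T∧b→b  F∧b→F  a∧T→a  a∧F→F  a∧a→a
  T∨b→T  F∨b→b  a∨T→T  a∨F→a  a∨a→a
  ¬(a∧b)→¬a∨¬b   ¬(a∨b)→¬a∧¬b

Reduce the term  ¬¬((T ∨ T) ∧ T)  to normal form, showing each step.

  start: ¬¬((T ∨ T) ∧ T)
  [1] (T ∨ T) ∧ T
  [2] T ∨ T
  [3] T

Answer: normal form = T  (in 3 steps)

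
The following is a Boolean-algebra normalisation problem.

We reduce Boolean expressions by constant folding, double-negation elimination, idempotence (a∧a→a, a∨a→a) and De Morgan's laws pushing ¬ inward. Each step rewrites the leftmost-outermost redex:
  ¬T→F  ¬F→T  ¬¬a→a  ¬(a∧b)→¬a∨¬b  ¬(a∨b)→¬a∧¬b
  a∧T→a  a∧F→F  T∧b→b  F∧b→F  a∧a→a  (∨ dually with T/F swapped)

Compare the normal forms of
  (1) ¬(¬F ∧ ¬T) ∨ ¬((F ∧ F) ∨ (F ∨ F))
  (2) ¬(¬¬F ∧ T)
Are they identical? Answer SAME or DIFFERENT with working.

Answer: SAME — A ⇓ T, B ⇓ T

Reduction:
Term A:
  start: ¬(¬F ∧ ¬T) ∨ ¬((F ∧ F) ∨ (F ∨ F))
  [1] (¬¬F ∨ ¬¬T) ∨ ¬((F ∧ F) ∨ (F ∨ F))
  [2] (F ∨ ¬¬T) ∨ ¬((F ∧ F) ∨ (F ∨ F))
  [3] ¬¬T ∨ ¬((F ∧ F) ∨ (F ∨ F))
  [4] T ∨ ¬((F ∧ F) ∨ (F ∨ F))
  [5] T

Term B:
  start: ¬(¬¬F ∧ T)
  [1] ¬¬¬F ∨ ¬T
  [2] ¬F ∨ ¬T
  [3] T ∨ ¬T
  [4] T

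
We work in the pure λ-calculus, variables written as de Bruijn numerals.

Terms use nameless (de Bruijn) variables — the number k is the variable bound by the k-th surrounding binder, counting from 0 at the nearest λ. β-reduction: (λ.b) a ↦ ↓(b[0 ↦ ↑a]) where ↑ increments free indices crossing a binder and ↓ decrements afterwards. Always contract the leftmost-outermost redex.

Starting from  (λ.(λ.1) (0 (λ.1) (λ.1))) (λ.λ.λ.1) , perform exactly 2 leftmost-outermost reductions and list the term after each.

Answer: after 2 steps: λ.λ.λ.1

Working:
  start: (λ.(λ.1) (0 (λ.1) (λ.1))) (λ.λ.λ.1)
  step 1: (λ.λ.λ.λ.1) ((λ.λ.λ.1) (λ.λ.λ.λ.1) (λ.λ.λ.λ.1))
  step 2: λ.λ.λ.1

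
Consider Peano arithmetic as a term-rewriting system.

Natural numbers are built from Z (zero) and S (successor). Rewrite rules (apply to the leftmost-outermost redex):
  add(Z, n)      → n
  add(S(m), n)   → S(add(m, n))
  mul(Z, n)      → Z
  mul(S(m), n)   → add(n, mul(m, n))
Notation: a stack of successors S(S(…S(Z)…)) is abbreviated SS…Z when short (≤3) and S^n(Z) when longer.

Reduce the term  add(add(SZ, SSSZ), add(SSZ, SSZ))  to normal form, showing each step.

  start: add(add(SZ, SSSZ), add(SSZ, SSZ))
  step 1: add(S(add(Z, SSSZ)), add(SSZ, SSZ))
  step 2: S(add(add(Z, SSSZ), add(SSZ, SSZ)))
  step 3: S(add(SSSZ, add(SSZ, SSZ)))
  step 4: S(S(add(SSZ, add(SSZ, SSZ))))
  step 5: S(S(S(add(SZ, add(SSZ, SSZ)))))
  step 6: S(S(S(S(add(Z, add(SSZ, SSZ))))))
  step 7: S(S(S(S(add(SSZ, SSZ)))))
  step 8: S(S(S(S(S(add(SZ, SSZ))))))
  step 9: S(S(S(S(S(S(add(Z, SSZ)))))))
  step 10: S^8(Z)

Answer: normal form = S^8(Z)  (in 10 steps)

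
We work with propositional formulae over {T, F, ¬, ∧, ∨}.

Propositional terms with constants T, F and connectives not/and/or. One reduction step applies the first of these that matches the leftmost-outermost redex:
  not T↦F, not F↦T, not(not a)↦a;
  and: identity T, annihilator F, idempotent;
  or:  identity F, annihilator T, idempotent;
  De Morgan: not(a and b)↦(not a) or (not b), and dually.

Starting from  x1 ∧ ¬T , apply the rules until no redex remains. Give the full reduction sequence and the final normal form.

  start: x1 ∧ ¬T
  [1] x1 ∧ F
  [2] F

Answer: normal form = F  (in 2 steps)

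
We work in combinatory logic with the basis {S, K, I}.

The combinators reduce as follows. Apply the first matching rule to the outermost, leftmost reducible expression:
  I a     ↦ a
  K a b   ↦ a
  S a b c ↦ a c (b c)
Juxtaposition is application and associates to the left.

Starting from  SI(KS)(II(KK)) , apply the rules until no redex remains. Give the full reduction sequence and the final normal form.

  start: SI(KS)(II(KK))
  step 1: I(II(KK))(KS(II(KK)))
  step 2: II(KK)(KS(II(KK)))
  step 3: I(KK)(KS(II(KK)))
  step 4: KK(KS(II(KK)))
  step 5: K

Answer: normal form = K  (in 5 steps)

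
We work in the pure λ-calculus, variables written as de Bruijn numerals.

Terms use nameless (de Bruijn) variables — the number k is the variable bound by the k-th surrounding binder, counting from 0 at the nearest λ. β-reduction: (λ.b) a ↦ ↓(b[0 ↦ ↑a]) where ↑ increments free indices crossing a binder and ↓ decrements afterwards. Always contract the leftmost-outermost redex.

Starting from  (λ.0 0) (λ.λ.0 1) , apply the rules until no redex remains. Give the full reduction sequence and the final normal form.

  start: (λ.0 0) (λ.λ.0 1)
  step 1: (λ.λ.0 1) (λ.λ.0 1)
  step 2: λ.0 (λ.λ.0 1)

Answer: normal form = λ.0 (λ.λ.0 1)  (in 2 steps)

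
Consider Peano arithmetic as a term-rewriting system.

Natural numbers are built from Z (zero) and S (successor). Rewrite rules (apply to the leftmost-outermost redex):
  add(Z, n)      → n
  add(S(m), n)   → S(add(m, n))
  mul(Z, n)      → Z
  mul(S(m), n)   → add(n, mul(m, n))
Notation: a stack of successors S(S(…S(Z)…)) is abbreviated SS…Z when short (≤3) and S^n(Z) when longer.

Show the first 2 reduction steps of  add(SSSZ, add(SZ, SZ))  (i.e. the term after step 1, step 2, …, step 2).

Answer: after 2 steps: S(S(add(SZ, add(SZ, SZ))))

Working:
  start: add(SSSZ, add(SZ, SZ))
  [1] S(add(SSZ, add(SZ, SZ)))
  [2] S(S(add(SZ, add(SZ, SZ))))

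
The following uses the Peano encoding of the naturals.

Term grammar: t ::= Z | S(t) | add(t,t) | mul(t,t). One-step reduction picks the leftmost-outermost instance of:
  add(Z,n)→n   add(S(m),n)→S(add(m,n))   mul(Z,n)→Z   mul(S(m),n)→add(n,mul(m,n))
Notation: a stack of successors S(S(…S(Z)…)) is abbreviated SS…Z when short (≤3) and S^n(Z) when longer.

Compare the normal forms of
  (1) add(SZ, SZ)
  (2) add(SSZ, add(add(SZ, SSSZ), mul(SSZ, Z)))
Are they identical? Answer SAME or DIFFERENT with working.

Answer: DIFFERENT — A ⇓ SSZ, B ⇓ S^6(Z)

Derivation:
Term A:
  start: add(SZ, SZ)
  [1] S(add(Z, SZ))
  [2] SSZ

Term B:
  start: add(SSZ, add(add(SZ, SSSZ), mul(SSZ, Z)))
  [1] S(add(SZ, add(add(SZ, SSSZ), mul(SSZ, Z))))
  [2] S(S(add(Z, add(add(SZ, SSSZ), mul(SSZ, Z)))))
  [3] S(S(add(add(SZ, SSSZ), mul(SSZ, Z))))
  [4] S(S(add(S(add(Z, SSSZ)), mul(SSZ, Z))))
  [5] S(S(S(add(add(Z, SSSZ), mul(SSZ, Z)))))
  [6] S(S(S(add(SSSZ, mul(SSZ, Z)))))
  [7] S(S(S(S(add(SSZ, mul(SSZ, Z))))))
  [8] S(S(S(S(S(add(SZ, mul(SSZ, Z)))))))
  [9] S(S(S(S(S(S(add(Z, mul(SSZ, Z))))))))
  [10] S(S(S(S(S(S(mul(SSZ, Z)))))))
  [11] S(S(S(S(S(S(add(Z, mul(SZ, Z))))))))
  [12] S(S(S(S(S(S(mul(SZ, Z)))))))
  [13] S(S(S(S(S(S(add(Z, mul(Z, Z))))))))
  [14] S(S(S(S(S(S(mul(Z, Z)))))))
  [15] S^6(Z)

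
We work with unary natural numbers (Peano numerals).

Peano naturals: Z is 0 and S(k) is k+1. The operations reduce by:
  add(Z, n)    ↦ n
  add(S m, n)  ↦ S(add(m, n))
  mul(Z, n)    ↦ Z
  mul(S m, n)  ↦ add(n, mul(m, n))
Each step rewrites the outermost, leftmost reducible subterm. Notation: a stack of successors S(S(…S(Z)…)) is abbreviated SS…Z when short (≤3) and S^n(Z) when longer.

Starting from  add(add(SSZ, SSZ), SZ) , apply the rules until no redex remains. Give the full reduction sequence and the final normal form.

Answer: normal form = S^5(Z)  (in 8 steps)

Working:
  start: add(add(SSZ, SSZ), SZ)
  [1] add(S(add(SZ, SSZ)), SZ)
  [2] S(add(add(SZ, SSZ), SZ))
  [3] S(add(S(add(Z, SSZ)), SZ))
  [4] S(S(add(add(Z, SSZ), SZ)))
  [5] S(S(add(SSZ, SZ)))
  [6] S(S(S(add(SZ, SZ))))
  [7] S(S(S(S(add(Z, SZ)))))
  [8] S^5(Z)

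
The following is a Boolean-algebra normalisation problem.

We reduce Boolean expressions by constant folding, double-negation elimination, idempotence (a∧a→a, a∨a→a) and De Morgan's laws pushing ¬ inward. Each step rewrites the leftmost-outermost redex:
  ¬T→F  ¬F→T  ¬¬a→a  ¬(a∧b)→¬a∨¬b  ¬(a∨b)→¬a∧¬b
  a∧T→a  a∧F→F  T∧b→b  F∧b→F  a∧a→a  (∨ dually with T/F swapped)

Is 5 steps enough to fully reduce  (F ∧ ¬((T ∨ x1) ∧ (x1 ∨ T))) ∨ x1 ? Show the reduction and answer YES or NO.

Answer: YES — reaches normal form x1 in 2 ≤ 5 steps

Reduction:
  start: (F ∧ ¬((T ∨ x1) ∧ (x1 ∨ T))) ∨ x1
  step 1: F ∨ x1
  step 2: x1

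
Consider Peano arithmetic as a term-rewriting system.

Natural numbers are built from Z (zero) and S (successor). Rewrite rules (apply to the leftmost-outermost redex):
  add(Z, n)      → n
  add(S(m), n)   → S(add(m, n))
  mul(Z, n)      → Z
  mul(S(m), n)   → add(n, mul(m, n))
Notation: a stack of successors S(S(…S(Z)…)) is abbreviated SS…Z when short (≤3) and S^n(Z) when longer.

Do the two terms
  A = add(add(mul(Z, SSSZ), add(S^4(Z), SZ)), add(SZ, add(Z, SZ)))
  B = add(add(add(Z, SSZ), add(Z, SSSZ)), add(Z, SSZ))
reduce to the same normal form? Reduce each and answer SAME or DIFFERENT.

Answer: SAME — A ⇓ S^7(Z), B ⇓ S^7(Z)

Derivation:
Term A:
  start: add(add(mul(Z, SSSZ), add(S^4(Z), SZ)), add(SZ, add(Z, SZ)))
  [1] add(add(Z, add(S^4(Z), SZ)), add(SZ, add(Z, SZ)))
  [2] add(add(S^4(Z), SZ), add(SZ, add(Z, SZ)))
  [3] add(S(add(SSSZ, SZ)), add(SZ, add(Z, SZ)))
  [4] S(add(add(SSSZ, SZ), add(SZ, add(Z, SZ))))
  [5] S(add(S(add(SSZ, SZ)), add(SZ, add(Z, SZ))))
  [6] S(S(add(add(SSZ, SZ), add(SZ, add(Z, SZ)))))
  [7] S(S(add(S(add(SZ, SZ)), add(SZ, add(Z, SZ)))))
  [8] S(S(S(add(add(SZ, SZ), add(SZ, add(Z, SZ))))))
  [9] S(S(S(add(S(add(Z, SZ)), add(SZ, add(Z, SZ))))))
  [10] S(S(S(S(add(add(Z, SZ), add(SZ, add(Z, SZ)))))))
  [11] S(S(S(S(add(SZ, add(SZ, add(Z, SZ)))))))
  [12] S(S(S(S(S(add(Z, add(SZ, add(Z, SZ))))))))
  [13] S(S(S(S(S(add(SZ, add(Z, SZ)))))))
  [14] S(S(S(S(S(S(add(Z, add(Z, SZ))))))))
  [15] S(S(S(S(S(S(add(Z, SZ)))))))
  [16] S^7(Z)

Term B:
  start: add(add(add(Z, SSZ), add(Z, SSSZ)), add(Z, SSZ))
  [1] add(add(SSZ, add(Z, SSSZ)), add(Z, SSZ))
  [2] add(S(add(SZ, add(Z, SSSZ))), add(Z, SSZ))
  [3] S(add(add(SZ, add(Z, SSSZ)), add(Z, SSZ)))
  [4] S(add(S(add(Z, add(Z, SSSZ))), add(Z, SSZ)))
  [5] S(S(add(add(Z, add(Z, SSSZ)), add(Z, SSZ))))
  [6] S(S(add(add(Z, SSSZ), add(Z, SSZ))))
  [7] S(S(add(SSSZ, add(Z, SSZ))))
  [8] S(S(S(add(SSZ, add(Z, SSZ)))))
  [9] S(S(S(S(add(SZ, add(Z, SSZ))))))
  [10] S(S(S(S(S(add(Z, add(Z, SSZ)))))))
  [11] S(S(S(S(S(add(Z, SSZ))))))
  [12] S^7(Z)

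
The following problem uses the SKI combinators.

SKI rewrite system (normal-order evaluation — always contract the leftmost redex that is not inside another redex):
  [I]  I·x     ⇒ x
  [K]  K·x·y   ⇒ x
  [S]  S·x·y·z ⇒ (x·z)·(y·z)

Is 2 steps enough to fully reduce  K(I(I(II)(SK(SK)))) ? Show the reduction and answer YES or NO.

  start: K(I(I(II)(SK(SK))))
  [1] K(I(II)(SK(SK)))
  [2] K(II(SK(SK)))

Answer: NO — after 2 steps the term is K(II(SK(SK))), not yet normal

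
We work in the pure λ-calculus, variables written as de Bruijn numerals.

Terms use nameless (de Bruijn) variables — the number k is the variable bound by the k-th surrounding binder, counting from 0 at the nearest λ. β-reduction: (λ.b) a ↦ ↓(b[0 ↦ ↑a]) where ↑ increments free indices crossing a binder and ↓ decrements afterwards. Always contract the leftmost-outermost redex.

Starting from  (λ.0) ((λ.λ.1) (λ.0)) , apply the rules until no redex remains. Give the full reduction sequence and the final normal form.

Answer: normal form = λ.λ.0  (in 2 steps)

Derivation:
  start: (λ.0) ((λ.λ.1) (λ.0))
  step 1: (λ.λ.1) (λ.0)
  step 2: λ.λ.0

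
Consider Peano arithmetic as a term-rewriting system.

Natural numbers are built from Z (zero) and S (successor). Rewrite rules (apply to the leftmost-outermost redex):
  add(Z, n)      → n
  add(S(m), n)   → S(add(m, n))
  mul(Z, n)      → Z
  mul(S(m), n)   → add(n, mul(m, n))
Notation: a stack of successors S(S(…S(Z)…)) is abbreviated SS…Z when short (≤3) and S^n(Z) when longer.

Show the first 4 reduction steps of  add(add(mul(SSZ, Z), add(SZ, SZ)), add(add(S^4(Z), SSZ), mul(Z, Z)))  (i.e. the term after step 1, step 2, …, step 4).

  start: add(add(mul(SSZ, Z), add(SZ, SZ)), add(add(S^4(Z), SSZ), mul(Z, Z)))
  [1] add(add(add(Z, mul(SZ, Z)), add(SZ, SZ)), add(add(S^4(Z), SSZ), mul(Z, Z)))
  [2] add(add(mul(SZ, Z), add(SZ, SZ)), add(add(S^4(Z), SSZ), mul(Z, Z)))
  [3] add(add(add(Z, mul(Z, Z)), add(SZ, SZ)), add(add(S^4(Z), SSZ), mul(Z, Z)))
  [4] add(add(mul(Z, Z), add(SZ, SZ)), add(add(S^4(Z), SSZ), mul(Z, Z)))

Answer: after 4 steps: add(add(mul(Z, Z), add(SZ, SZ)), add(add(S^4(Z), SSZ), mul(Z, Z)))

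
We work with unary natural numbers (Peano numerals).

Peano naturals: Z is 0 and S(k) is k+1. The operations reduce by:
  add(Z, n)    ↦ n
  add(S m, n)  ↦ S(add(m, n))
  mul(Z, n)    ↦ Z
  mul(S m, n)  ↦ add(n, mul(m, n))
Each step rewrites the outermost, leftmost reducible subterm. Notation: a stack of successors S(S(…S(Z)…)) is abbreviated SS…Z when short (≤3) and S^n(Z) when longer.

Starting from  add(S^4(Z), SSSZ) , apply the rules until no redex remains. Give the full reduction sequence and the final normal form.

  start: add(S^4(Z), SSSZ)
  →1  S(add(SSSZ, SSSZ))
  →2  S(S(add(SSZ, SSSZ)))
  →3  S(S(S(add(SZ, SSSZ))))
  →4  S(S(S(S(add(Z, SSSZ)))))
  →5  S^7(Z)

Answer: normal form = S^7(Z)  (in 5 steps)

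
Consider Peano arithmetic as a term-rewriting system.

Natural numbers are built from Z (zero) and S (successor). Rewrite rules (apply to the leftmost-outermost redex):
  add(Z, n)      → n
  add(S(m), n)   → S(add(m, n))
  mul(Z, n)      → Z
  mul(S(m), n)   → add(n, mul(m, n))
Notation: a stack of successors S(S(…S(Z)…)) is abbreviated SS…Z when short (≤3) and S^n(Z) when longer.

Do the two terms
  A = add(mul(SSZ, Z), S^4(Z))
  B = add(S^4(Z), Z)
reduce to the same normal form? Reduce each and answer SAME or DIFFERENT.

Term A:
  start: add(mul(SSZ, Z), S^4(Z))
  →1  add(add(Z, mul(SZ, Z)), S^4(Z))
  →2  add(mul(SZ, Z), S^4(Z))
  →3  add(add(Z, mul(Z, Z)), S^4(Z))
  →4  add(mul(Z, Z), S^4(Z))
  →5  add(Z, S^4(Z))
  →6  S^4(Z)

Term B:
  start: add(S^4(Z), Z)
  →1  S(add(SSSZ, Z))
  →2  S(S(add(SSZ, Z)))
  →3  S(S(S(add(SZ, Z))))
  →4  S(S(S(S(add(Z, Z)))))
  →5  S^4(Z)

Answer: SAME — A ⇓ S^4(Z), B ⇓ S^4(Z)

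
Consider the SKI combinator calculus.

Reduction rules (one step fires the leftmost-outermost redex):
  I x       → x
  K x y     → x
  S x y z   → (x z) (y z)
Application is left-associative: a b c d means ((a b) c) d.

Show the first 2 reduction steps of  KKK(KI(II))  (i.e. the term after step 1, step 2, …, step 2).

Answer: after 2 steps: KI

Derivation:
  start: KKK(KI(II))
  →1  K(KI(II))
  →2  KI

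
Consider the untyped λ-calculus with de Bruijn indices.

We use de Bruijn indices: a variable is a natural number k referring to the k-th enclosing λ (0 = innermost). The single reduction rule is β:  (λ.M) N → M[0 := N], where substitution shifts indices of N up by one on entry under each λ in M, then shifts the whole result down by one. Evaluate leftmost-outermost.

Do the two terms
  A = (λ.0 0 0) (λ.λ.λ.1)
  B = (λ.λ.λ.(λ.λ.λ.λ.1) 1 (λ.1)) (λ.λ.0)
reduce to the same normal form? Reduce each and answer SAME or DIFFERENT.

Term A:
  start: (λ.0 0 0) (λ.λ.λ.1)
  →1  (λ.λ.λ.1) (λ.λ.λ.1) (λ.λ.λ.1)
  →2  (λ.λ.1) (λ.λ.λ.1)
  →3  λ.λ.λ.λ.1

Term B:
  start: (λ.λ.λ.(λ.λ.λ.λ.1) 1 (λ.1)) (λ.λ.0)
  →1  λ.λ.(λ.λ.λ.λ.1) 1 (λ.1)
  →2  λ.λ.(λ.λ.λ.1) (λ.1)
  →3  λ.λ.λ.λ.1

Answer: SAME — A ⇓ λ.λ.λ.λ.1, B ⇓ λ.λ.λ.λ.1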